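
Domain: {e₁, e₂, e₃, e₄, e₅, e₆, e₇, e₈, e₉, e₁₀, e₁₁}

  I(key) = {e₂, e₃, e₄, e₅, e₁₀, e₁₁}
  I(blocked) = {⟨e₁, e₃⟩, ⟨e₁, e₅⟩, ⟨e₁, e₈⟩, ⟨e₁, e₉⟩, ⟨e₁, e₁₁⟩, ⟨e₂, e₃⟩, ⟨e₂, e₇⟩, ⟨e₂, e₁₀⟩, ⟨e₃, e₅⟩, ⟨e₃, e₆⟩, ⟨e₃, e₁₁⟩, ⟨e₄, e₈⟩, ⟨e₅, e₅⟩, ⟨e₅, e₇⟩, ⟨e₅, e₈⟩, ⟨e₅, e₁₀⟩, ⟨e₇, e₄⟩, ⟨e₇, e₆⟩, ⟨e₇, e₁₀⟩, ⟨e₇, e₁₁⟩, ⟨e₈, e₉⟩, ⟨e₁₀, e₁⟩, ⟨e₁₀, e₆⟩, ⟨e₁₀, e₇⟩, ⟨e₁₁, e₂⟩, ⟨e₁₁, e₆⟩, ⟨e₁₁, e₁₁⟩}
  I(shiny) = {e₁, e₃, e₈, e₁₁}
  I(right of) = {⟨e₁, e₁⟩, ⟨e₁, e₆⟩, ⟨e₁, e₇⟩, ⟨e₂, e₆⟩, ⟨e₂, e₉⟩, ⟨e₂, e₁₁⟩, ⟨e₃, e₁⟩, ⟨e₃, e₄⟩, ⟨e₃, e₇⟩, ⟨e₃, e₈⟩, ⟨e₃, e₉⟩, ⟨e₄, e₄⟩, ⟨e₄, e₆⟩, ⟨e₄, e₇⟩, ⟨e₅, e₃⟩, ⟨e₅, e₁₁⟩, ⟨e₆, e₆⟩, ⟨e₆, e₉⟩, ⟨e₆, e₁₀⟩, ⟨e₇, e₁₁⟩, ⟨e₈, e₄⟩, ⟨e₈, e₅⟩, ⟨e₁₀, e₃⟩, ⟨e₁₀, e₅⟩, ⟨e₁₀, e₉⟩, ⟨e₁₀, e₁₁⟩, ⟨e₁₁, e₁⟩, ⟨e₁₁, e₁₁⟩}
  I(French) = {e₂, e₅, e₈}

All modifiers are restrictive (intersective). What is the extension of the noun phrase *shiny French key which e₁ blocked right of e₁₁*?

⟦which e₁ blocked⟧ = {x : ⟨e₁, x⟩ ∈ ⟦blocked⟧} = {e₃, e₅, e₈, e₉, e₁₁}
⟦right of e₁₁⟧ = {x : ⟨x, e₁₁⟩ ∈ ⟦right of⟧} = {e₂, e₅, e₇, e₁₀, e₁₁}
⟦key⟧ = {e₂, e₃, e₄, e₅, e₁₀, e₁₁}
… ∩ ⟦which e₁ blocked⟧ = {e₂, e₃, e₄, e₅, e₁₀, e₁₁} ∩ {e₃, e₅, e₈, e₉, e₁₁} = {e₃, e₅, e₁₁}
… ∩ ⟦right of e₁₁⟧ = {e₃, e₅, e₁₁} ∩ {e₂, e₅, e₇, e₁₀, e₁₁} = {e₅, e₁₁}
… ∩ ⟦shiny⟧ = {e₅, e₁₁} ∩ {e₁, e₃, e₈, e₁₁} = {e₁₁}
… ∩ ⟦French⟧ = {e₁₁} ∩ {e₂, e₅, e₈} = ∅
So ⟦shiny French key which e₁ blocked right of e₁₁⟧ = { }.

{ }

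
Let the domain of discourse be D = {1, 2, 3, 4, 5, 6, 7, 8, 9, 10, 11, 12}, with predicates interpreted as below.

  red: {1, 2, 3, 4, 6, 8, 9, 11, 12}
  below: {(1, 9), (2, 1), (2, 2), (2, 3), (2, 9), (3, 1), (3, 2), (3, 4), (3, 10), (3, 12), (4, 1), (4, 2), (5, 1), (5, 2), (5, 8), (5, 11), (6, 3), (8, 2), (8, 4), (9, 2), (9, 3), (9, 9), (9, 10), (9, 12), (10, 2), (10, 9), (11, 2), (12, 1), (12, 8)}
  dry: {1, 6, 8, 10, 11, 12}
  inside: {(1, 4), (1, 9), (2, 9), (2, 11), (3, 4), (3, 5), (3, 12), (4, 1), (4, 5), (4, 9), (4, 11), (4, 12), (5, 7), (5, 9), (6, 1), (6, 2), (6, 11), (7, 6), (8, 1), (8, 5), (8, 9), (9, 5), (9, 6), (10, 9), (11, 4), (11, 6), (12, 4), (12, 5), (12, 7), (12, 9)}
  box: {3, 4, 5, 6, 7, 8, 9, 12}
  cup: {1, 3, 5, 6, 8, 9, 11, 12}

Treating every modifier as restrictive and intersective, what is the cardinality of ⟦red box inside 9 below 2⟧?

⟦inside 9⟧ = {x : ⟨x, 9⟩ ∈ ⟦inside⟧} = {1, 2, 4, 5, 8, 10, 12}
⟦below 2⟧ = {x : ⟨x, 2⟩ ∈ ⟦below⟧} = {2, 3, 4, 5, 8, 9, 10, 11}
⟦box⟧ = {3, 4, 5, 6, 7, 8, 9, 12}
… ∩ ⟦inside 9⟧ = {3, 4, 5, 6, 7, 8, 9, 12} ∩ {1, 2, 4, 5, 8, 10, 12} = {4, 5, 8, 12}
… ∩ ⟦below 2⟧ = {4, 5, 8, 12} ∩ {2, 3, 4, 5, 8, 9, 10, 11} = {4, 5, 8}
… ∩ ⟦red⟧ = {4, 5, 8} ∩ {1, 2, 3, 4, 6, 8, 9, 11, 12} = {4, 8}
⟦red box inside 9 below 2⟧ = {4, 8}, so the cardinality is 2.

2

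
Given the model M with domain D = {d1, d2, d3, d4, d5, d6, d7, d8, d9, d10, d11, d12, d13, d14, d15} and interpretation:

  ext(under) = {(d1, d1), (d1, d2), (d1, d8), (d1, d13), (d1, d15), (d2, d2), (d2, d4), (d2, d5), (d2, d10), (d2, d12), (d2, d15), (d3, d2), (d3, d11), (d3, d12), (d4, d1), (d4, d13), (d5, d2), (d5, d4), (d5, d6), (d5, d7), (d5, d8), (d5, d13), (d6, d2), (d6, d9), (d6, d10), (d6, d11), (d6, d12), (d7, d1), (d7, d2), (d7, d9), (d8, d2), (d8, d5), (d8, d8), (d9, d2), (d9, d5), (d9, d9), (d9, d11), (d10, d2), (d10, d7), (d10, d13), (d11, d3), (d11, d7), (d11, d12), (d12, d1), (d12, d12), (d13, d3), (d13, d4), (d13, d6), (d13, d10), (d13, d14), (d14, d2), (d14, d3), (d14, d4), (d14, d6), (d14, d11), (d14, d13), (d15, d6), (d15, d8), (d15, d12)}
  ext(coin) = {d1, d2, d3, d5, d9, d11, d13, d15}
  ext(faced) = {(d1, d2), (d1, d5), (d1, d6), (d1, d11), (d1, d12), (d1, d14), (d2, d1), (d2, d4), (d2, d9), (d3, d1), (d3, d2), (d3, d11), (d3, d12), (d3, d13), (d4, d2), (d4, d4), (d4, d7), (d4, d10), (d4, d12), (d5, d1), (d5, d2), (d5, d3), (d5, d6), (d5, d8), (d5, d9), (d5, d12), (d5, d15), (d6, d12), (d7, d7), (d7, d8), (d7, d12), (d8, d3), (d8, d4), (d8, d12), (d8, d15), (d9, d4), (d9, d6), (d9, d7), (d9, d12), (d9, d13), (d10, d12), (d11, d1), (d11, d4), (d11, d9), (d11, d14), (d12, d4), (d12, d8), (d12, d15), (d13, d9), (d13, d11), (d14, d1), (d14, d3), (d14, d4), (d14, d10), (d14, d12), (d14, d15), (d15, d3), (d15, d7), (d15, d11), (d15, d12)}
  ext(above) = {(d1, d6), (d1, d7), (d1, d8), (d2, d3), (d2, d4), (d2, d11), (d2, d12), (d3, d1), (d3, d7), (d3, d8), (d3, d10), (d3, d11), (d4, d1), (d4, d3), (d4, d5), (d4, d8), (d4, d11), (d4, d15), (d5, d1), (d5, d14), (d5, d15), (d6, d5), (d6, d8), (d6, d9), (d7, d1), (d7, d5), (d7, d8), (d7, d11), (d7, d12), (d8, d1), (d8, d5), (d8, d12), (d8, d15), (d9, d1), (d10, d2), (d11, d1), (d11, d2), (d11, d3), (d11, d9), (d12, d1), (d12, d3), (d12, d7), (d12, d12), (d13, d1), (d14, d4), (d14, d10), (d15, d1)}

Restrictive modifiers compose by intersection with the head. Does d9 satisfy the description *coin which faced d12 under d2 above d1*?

⟦which faced d12⟧ = {x : ⟨x, d12⟩ ∈ ⟦faced⟧} = {d1, d3, d4, d5, d6, d7, d8, d9, d10, d14, d15}
⟦under d2⟧ = {x : ⟨x, d2⟩ ∈ ⟦under⟧} = {d1, d2, d3, d5, d6, d7, d8, d9, d10, d14}
⟦above d1⟧ = {x : ⟨x, d1⟩ ∈ ⟦above⟧} = {d3, d4, d5, d7, d8, d9, d11, d12, d13, d15}
⟦coin⟧ = {d1, d2, d3, d5, d9, d11, d13, d15}
… ∩ ⟦which faced d12⟧ = {d1, d2, d3, d5, d9, d11, d13, d15} ∩ {d1, d3, d4, d5, d6, d7, d8, d9, d10, d14, d15} = {d1, d3, d5, d9, d15}
… ∩ ⟦under d2⟧ = {d1, d3, d5, d9, d15} ∩ {d1, d2, d3, d5, d6, d7, d8, d9, d10, d14} = {d1, d3, d5, d9}
… ∩ ⟦above d1⟧ = {d1, d3, d5, d9} ∩ {d3, d4, d5, d7, d8, d9, d11, d12, d13, d15} = {d3, d5, d9}
⟦coin which faced d12 under d2 above d1⟧ = {d3, d5, d9}; d9 ∈ this set.

yes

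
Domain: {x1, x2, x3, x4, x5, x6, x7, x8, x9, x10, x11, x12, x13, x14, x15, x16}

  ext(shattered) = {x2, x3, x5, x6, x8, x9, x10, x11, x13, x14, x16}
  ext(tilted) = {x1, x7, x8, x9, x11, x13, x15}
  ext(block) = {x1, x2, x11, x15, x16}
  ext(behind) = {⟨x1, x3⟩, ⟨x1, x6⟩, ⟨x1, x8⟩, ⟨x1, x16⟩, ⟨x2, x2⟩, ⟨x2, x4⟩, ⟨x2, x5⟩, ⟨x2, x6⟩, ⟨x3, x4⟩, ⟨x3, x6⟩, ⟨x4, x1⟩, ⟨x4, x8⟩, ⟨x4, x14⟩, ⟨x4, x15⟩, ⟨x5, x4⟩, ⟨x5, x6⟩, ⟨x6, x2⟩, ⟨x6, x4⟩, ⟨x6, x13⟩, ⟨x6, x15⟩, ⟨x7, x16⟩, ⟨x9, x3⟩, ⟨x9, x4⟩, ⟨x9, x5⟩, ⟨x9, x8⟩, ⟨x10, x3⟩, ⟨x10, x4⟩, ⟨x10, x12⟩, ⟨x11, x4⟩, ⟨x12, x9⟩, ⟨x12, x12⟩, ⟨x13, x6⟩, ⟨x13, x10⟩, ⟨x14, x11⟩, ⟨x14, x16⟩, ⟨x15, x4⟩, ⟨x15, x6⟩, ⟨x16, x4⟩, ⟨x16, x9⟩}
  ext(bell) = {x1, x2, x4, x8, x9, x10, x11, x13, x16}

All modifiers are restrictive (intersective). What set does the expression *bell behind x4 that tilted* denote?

{x9, x11}

⟦behind x4⟧ = {x : ⟨x, x4⟩ ∈ ⟦behind⟧} = {x2, x3, x5, x6, x9, x10, x11, x15, x16}
⟦that tilted⟧ = ⟦tilted⟧ = {x1, x7, x8, x9, x11, x13, x15}
⟦bell⟧ = {x1, x2, x4, x8, x9, x10, x11, x13, x16}
… ∩ ⟦behind x4⟧ = {x1, x2, x4, x8, x9, x10, x11, x13, x16} ∩ {x2, x3, x5, x6, x9, x10, x11, x15, x16} = {x2, x9, x10, x11, x16}
… ∩ ⟦that tilted⟧ = {x2, x9, x10, x11, x16} ∩ {x1, x7, x8, x9, x11, x13, x15} = {x9, x11}
So ⟦bell behind x4 that tilted⟧ = {x9, x11}.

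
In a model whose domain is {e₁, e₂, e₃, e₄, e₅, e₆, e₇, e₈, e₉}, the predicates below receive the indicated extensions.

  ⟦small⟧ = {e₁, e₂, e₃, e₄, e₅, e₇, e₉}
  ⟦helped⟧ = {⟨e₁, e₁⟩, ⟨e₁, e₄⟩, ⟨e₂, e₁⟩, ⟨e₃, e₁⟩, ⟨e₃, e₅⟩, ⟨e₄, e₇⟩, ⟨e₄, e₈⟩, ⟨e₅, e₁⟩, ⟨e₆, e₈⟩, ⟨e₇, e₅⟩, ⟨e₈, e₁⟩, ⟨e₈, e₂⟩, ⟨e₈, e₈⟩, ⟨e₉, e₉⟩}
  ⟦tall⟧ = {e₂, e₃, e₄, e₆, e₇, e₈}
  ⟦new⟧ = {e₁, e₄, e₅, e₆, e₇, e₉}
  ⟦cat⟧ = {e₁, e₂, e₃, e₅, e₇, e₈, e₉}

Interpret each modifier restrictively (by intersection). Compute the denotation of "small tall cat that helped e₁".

{e₂, e₃}

⟦that helped e₁⟧ = {x : ⟨x, e₁⟩ ∈ ⟦helped⟧} = {e₁, e₂, e₃, e₅, e₈}
⟦cat⟧ = {e₁, e₂, e₃, e₅, e₇, e₈, e₉}
… ∩ ⟦that helped e₁⟧ = {e₁, e₂, e₃, e₅, e₇, e₈, e₉} ∩ {e₁, e₂, e₃, e₅, e₈} = {e₁, e₂, e₃, e₅, e₈}
… ∩ ⟦small⟧ = {e₁, e₂, e₃, e₅, e₈} ∩ {e₁, e₂, e₃, e₄, e₅, e₇, e₉} = {e₁, e₂, e₃, e₅}
… ∩ ⟦tall⟧ = {e₁, e₂, e₃, e₅} ∩ {e₂, e₃, e₄, e₆, e₇, e₈} = {e₂, e₃}
So ⟦small tall cat that helped e₁⟧ = {e₂, e₃}.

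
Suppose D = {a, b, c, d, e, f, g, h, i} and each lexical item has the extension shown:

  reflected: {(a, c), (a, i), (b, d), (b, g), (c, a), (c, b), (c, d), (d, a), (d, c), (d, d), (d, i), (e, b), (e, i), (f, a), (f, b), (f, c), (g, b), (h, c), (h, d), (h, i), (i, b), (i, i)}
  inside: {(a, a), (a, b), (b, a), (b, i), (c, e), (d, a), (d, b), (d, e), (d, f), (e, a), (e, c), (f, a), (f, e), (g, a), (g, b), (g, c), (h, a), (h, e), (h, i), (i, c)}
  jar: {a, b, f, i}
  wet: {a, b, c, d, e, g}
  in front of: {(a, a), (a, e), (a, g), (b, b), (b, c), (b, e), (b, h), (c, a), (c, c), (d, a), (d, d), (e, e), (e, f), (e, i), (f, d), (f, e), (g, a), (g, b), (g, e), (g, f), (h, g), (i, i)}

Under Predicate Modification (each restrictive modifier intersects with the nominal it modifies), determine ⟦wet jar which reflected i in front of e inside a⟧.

⟦which reflected i⟧ = {x : ⟨x, i⟩ ∈ ⟦reflected⟧} = {a, d, e, h, i}
⟦in front of e⟧ = {x : ⟨x, e⟩ ∈ ⟦in front of⟧} = {a, b, e, f, g}
⟦inside a⟧ = {x : ⟨x, a⟩ ∈ ⟦inside⟧} = {a, b, d, e, f, g, h}
⟦jar⟧ = {a, b, f, i}
… ∩ ⟦which reflected i⟧ = {a, b, f, i} ∩ {a, d, e, h, i} = {a, i}
… ∩ ⟦in front of e⟧ = {a, i} ∩ {a, b, e, f, g} = {a}
… ∩ ⟦inside a⟧ = {a} ∩ {a, b, d, e, f, g, h} = {a}
… ∩ ⟦wet⟧ = {a} ∩ {a, b, c, d, e, g} = {a}
So ⟦wet jar which reflected i in front of e inside a⟧ = {a}.

{a}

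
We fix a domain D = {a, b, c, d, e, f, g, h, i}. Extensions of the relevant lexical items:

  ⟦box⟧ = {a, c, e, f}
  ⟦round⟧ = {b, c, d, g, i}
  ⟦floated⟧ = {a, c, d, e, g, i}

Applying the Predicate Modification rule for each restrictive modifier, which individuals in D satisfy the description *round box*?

⟦box⟧ = {a, c, e, f}
… ∩ ⟦round⟧ = {a, c, e, f} ∩ {b, c, d, g, i} = {c}
So ⟦round box⟧ = {c}.

{c}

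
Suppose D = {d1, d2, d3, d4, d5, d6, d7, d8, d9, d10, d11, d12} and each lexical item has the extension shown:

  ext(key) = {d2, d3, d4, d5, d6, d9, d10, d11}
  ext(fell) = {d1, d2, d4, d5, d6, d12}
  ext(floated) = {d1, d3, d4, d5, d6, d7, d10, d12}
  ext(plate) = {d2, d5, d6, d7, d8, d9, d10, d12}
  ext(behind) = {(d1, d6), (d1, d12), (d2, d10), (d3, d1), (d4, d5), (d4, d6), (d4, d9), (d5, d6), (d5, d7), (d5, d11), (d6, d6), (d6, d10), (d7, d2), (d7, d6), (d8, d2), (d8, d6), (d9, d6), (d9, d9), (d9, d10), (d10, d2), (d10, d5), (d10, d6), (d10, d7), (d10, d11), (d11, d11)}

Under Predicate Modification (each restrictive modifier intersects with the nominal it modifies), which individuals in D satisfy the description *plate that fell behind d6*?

⟦that fell⟧ = ⟦fell⟧ = {d1, d2, d4, d5, d6, d12}
⟦behind d6⟧ = {x : ⟨x, d6⟩ ∈ ⟦behind⟧} = {d1, d4, d5, d6, d7, d8, d9, d10}
⟦plate⟧ = {d2, d5, d6, d7, d8, d9, d10, d12}
… ∩ ⟦that fell⟧ = {d2, d5, d6, d7, d8, d9, d10, d12} ∩ {d1, d2, d4, d5, d6, d12} = {d2, d5, d6, d12}
… ∩ ⟦behind d6⟧ = {d2, d5, d6, d12} ∩ {d1, d4, d5, d6, d7, d8, d9, d10} = {d5, d6}
So ⟦plate that fell behind d6⟧ = {d5, d6}.

{d5, d6}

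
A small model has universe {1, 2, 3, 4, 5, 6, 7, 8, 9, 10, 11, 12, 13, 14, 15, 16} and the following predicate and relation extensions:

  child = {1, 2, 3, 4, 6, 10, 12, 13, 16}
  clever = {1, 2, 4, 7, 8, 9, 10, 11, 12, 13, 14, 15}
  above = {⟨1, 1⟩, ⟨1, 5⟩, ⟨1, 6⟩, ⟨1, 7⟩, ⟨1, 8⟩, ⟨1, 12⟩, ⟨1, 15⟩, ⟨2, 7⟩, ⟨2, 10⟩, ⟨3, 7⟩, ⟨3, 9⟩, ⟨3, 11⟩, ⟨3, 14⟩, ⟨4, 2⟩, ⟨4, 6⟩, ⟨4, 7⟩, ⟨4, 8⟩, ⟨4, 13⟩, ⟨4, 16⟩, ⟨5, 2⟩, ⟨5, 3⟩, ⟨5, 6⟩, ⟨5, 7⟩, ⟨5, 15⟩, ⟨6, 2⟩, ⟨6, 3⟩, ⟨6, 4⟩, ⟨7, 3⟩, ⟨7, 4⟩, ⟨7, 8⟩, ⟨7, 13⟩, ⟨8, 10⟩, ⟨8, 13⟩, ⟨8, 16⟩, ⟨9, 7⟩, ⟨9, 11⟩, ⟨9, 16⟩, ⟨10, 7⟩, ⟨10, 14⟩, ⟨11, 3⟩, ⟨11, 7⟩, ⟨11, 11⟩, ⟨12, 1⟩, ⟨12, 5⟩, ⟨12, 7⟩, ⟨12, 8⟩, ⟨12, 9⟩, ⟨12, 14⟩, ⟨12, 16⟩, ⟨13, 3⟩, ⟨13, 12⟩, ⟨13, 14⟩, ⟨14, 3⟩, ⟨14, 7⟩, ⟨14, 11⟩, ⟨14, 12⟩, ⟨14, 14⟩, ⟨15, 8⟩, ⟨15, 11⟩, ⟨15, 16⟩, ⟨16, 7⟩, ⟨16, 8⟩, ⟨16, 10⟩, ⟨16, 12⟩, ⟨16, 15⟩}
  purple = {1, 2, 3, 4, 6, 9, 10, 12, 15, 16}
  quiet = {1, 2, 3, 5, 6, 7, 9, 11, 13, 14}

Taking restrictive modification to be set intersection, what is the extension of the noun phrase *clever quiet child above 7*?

⟦above 7⟧ = {x : ⟨x, 7⟩ ∈ ⟦above⟧} = {1, 2, 3, 4, 5, 9, 10, 11, 12, 14, 16}
⟦child⟧ = {1, 2, 3, 4, 6, 10, 12, 13, 16}
… ∩ ⟦above 7⟧ = {1, 2, 3, 4, 6, 10, 12, 13, 16} ∩ {1, 2, 3, 4, 5, 9, 10, 11, 12, 14, 16} = {1, 2, 3, 4, 10, 12, 16}
… ∩ ⟦clever⟧ = {1, 2, 3, 4, 10, 12, 16} ∩ {1, 2, 4, 7, 8, 9, 10, 11, 12, 13, 14, 15} = {1, 2, 4, 10, 12}
… ∩ ⟦quiet⟧ = {1, 2, 4, 10, 12} ∩ {1, 2, 3, 5, 6, 7, 9, 11, 13, 14} = {1, 2}
So ⟦clever quiet child above 7⟧ = {1, 2}.

{1, 2}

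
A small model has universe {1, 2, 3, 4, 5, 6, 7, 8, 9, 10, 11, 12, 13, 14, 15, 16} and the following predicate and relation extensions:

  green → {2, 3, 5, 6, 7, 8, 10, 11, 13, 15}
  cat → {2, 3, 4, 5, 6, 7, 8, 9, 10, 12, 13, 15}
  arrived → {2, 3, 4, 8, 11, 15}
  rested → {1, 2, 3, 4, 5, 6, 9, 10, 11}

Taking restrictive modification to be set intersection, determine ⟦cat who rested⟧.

{2, 3, 4, 5, 6, 9, 10}

⟦who rested⟧ = ⟦rested⟧ = {1, 2, 3, 4, 5, 6, 9, 10, 11}
⟦cat⟧ = {2, 3, 4, 5, 6, 7, 8, 9, 10, 12, 13, 15}
… ∩ ⟦who rested⟧ = {2, 3, 4, 5, 6, 7, 8, 9, 10, 12, 13, 15} ∩ {1, 2, 3, 4, 5, 6, 9, 10, 11} = {2, 3, 4, 5, 6, 9, 10}
So ⟦cat who rested⟧ = {2, 3, 4, 5, 6, 9, 10}.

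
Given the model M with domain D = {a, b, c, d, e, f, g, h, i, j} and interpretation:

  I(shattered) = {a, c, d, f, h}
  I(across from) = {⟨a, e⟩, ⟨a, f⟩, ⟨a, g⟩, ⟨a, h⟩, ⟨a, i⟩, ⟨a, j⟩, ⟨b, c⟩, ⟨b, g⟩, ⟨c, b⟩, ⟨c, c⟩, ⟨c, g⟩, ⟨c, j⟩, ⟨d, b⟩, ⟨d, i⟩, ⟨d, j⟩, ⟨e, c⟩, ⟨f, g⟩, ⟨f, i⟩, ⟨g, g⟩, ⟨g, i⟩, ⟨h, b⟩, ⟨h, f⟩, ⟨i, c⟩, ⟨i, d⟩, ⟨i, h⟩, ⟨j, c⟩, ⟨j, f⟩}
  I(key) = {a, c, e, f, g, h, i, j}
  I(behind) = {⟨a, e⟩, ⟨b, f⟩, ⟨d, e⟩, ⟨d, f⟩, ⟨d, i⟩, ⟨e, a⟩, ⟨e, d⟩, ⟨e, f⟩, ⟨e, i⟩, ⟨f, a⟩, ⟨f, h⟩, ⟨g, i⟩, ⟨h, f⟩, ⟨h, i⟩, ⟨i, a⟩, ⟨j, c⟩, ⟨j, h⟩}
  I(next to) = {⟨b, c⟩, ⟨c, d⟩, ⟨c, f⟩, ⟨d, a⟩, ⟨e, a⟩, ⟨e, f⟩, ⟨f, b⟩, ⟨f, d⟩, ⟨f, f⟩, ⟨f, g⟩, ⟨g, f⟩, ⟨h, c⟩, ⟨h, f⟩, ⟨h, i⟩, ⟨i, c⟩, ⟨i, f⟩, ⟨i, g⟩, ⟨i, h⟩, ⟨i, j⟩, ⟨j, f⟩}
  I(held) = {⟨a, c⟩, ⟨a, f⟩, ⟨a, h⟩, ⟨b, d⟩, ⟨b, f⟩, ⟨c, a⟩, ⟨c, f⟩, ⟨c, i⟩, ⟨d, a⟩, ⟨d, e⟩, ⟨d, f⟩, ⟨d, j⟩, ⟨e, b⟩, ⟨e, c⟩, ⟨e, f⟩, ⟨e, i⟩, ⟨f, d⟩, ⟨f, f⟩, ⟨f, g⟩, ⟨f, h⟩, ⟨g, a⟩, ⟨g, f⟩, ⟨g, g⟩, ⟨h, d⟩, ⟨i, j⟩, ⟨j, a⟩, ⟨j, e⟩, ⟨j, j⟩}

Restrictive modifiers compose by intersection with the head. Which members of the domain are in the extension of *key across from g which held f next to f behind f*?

{ }

⟦across from g⟧ = {x : ⟨x, g⟩ ∈ ⟦across from⟧} = {a, b, c, f, g}
⟦which held f⟧ = {x : ⟨x, f⟩ ∈ ⟦held⟧} = {a, b, c, d, e, f, g}
⟦next to f⟧ = {x : ⟨x, f⟩ ∈ ⟦next to⟧} = {c, e, f, g, h, i, j}
⟦behind f⟧ = {x : ⟨x, f⟩ ∈ ⟦behind⟧} = {b, d, e, h}
⟦key⟧ = {a, c, e, f, g, h, i, j}
… ∩ ⟦across from g⟧ = {a, c, e, f, g, h, i, j} ∩ {a, b, c, f, g} = {a, c, f, g}
… ∩ ⟦which held f⟧ = {a, c, f, g} ∩ {a, b, c, d, e, f, g} = {a, c, f, g}
… ∩ ⟦next to f⟧ = {a, c, f, g} ∩ {c, e, f, g, h, i, j} = {c, f, g}
… ∩ ⟦behind f⟧ = {c, f, g} ∩ {b, d, e, h} = ∅
So ⟦key across from g which held f next to f behind f⟧ = { }.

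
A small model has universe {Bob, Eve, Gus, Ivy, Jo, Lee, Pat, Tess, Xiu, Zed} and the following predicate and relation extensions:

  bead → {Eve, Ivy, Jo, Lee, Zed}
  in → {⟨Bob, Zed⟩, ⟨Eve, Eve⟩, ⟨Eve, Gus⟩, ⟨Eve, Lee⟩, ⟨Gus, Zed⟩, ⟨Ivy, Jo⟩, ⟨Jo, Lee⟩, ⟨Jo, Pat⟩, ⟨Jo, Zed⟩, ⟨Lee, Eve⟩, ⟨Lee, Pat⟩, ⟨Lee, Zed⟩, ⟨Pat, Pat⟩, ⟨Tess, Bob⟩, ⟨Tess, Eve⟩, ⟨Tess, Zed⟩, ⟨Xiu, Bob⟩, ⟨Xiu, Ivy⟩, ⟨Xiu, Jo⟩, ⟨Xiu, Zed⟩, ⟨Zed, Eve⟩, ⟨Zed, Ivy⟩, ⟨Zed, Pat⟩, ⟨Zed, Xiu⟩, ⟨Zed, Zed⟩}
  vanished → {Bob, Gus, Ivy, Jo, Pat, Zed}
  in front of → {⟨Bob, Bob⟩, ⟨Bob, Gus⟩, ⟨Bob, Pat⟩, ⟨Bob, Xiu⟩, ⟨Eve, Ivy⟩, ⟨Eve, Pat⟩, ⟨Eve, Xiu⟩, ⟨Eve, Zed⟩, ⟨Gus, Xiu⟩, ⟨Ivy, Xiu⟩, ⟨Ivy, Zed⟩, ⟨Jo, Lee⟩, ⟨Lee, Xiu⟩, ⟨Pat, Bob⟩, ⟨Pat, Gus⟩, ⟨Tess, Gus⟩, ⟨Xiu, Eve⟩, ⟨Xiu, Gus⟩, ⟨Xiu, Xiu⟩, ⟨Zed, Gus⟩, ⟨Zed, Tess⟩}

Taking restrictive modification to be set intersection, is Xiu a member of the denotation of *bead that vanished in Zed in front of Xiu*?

⟦that vanished⟧ = ⟦vanished⟧ = {Bob, Gus, Ivy, Jo, Pat, Zed}
⟦in Zed⟧ = {x : ⟨x, Zed⟩ ∈ ⟦in⟧} = {Bob, Gus, Jo, Lee, Tess, Xiu, Zed}
⟦in front of Xiu⟧ = {x : ⟨x, Xiu⟩ ∈ ⟦in front of⟧} = {Bob, Eve, Gus, Ivy, Lee, Xiu}
⟦bead⟧ = {Eve, Ivy, Jo, Lee, Zed}
… ∩ ⟦that vanished⟧ = {Eve, Ivy, Jo, Lee, Zed} ∩ {Bob, Gus, Ivy, Jo, Pat, Zed} = {Ivy, Jo, Zed}
… ∩ ⟦in Zed⟧ = {Ivy, Jo, Zed} ∩ {Bob, Gus, Jo, Lee, Tess, Xiu, Zed} = {Jo, Zed}
… ∩ ⟦in front of Xiu⟧ = {Jo, Zed} ∩ {Bob, Eve, Gus, Ivy, Lee, Xiu} = ∅
⟦bead that vanished in Zed in front of Xiu⟧ = ∅; Xiu ∉ this set.

no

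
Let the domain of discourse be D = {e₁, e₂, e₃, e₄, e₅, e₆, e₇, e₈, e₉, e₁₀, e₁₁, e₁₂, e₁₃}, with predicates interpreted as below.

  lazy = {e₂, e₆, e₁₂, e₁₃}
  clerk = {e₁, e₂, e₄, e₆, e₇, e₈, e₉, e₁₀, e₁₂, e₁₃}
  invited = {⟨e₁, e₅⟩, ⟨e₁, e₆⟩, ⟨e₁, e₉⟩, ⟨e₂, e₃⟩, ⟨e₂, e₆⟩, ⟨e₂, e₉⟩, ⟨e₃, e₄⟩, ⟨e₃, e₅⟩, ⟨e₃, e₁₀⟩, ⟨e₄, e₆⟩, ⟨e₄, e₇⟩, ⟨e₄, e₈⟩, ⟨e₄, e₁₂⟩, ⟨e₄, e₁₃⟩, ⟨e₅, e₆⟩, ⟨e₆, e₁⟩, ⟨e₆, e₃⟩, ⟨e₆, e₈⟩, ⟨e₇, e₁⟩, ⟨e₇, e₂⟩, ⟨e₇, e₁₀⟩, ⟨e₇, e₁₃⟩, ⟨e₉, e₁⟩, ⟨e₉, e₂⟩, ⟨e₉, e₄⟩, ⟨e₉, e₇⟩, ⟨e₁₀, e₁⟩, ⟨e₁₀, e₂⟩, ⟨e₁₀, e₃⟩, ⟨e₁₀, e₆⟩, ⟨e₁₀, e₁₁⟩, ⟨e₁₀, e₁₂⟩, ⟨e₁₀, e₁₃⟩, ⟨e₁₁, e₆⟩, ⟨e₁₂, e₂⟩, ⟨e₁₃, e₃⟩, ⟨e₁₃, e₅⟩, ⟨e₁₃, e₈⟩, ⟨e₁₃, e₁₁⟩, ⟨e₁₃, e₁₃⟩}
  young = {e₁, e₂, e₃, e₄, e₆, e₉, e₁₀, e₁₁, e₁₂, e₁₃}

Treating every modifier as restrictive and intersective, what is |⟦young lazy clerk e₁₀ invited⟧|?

4

⟦e₁₀ invited⟧ = {x : ⟨e₁₀, x⟩ ∈ ⟦invited⟧} = {e₁, e₂, e₃, e₆, e₁₁, e₁₂, e₁₃}
⟦clerk⟧ = {e₁, e₂, e₄, e₆, e₇, e₈, e₉, e₁₀, e₁₂, e₁₃}
… ∩ ⟦e₁₀ invited⟧ = {e₁, e₂, e₄, e₆, e₇, e₈, e₉, e₁₀, e₁₂, e₁₃} ∩ {e₁, e₂, e₃, e₆, e₁₁, e₁₂, e₁₃} = {e₁, e₂, e₆, e₁₂, e₁₃}
… ∩ ⟦young⟧ = {e₁, e₂, e₆, e₁₂, e₁₃} ∩ {e₁, e₂, e₃, e₄, e₆, e₉, e₁₀, e₁₁, e₁₂, e₁₃} = {e₁, e₂, e₆, e₁₂, e₁₃}
… ∩ ⟦lazy⟧ = {e₁, e₂, e₆, e₁₂, e₁₃} ∩ {e₂, e₆, e₁₂, e₁₃} = {e₂, e₆, e₁₂, e₁₃}
⟦young lazy clerk e₁₀ invited⟧ = {e₂, e₆, e₁₂, e₁₃}, so the cardinality is 4.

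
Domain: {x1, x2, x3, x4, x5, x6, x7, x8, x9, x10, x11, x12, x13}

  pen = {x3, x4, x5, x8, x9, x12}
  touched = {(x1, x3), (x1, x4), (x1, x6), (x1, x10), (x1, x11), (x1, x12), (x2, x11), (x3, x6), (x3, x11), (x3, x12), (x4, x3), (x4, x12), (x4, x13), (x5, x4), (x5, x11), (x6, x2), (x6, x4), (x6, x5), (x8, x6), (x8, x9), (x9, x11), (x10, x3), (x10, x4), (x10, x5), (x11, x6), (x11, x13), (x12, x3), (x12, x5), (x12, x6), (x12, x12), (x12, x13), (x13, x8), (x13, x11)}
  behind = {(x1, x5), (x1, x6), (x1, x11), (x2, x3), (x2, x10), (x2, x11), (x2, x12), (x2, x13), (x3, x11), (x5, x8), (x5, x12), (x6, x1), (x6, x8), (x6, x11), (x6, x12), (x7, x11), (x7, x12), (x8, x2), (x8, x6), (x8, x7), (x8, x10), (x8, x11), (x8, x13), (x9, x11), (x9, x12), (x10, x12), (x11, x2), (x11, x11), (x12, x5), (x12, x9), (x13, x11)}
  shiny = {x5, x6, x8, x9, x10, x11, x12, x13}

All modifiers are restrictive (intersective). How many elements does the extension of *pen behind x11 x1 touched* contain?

⟦behind x11⟧ = {x : ⟨x, x11⟩ ∈ ⟦behind⟧} = {x1, x2, x3, x6, x7, x8, x9, x11, x13}
⟦x1 touched⟧ = {x : ⟨x1, x⟩ ∈ ⟦touched⟧} = {x3, x4, x6, x10, x11, x12}
⟦pen⟧ = {x3, x4, x5, x8, x9, x12}
… ∩ ⟦behind x11⟧ = {x3, x4, x5, x8, x9, x12} ∩ {x1, x2, x3, x6, x7, x8, x9, x11, x13} = {x3, x8, x9}
… ∩ ⟦x1 touched⟧ = {x3, x8, x9} ∩ {x3, x4, x6, x10, x11, x12} = {x3}
⟦pen behind x11 x1 touched⟧ = {x3}, so the cardinality is 1.

1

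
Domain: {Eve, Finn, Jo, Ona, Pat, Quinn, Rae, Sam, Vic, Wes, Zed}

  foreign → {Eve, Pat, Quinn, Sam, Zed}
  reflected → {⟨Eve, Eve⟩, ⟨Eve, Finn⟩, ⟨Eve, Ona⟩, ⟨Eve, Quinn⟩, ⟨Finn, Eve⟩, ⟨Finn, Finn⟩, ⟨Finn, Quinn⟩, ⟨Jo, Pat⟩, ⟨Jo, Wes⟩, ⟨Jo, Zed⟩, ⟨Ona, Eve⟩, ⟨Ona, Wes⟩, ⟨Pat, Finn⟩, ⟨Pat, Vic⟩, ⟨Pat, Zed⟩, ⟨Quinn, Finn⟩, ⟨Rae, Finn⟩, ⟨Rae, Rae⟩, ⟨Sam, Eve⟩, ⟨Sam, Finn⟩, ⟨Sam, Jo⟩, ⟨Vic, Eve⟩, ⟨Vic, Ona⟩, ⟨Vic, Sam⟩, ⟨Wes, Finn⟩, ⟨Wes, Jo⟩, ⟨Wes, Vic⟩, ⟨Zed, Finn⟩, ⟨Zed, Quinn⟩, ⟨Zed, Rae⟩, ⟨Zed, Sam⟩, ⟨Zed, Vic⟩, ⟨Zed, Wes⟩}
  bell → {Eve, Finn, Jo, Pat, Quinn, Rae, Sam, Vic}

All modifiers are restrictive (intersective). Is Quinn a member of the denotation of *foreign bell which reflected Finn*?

⟦which reflected Finn⟧ = {x : ⟨x, Finn⟩ ∈ ⟦reflected⟧} = {Eve, Finn, Pat, Quinn, Rae, Sam, Wes, Zed}
⟦bell⟧ = {Eve, Finn, Jo, Pat, Quinn, Rae, Sam, Vic}
… ∩ ⟦which reflected Finn⟧ = {Eve, Finn, Jo, Pat, Quinn, Rae, Sam, Vic} ∩ {Eve, Finn, Pat, Quinn, Rae, Sam, Wes, Zed} = {Eve, Finn, Pat, Quinn, Rae, Sam}
… ∩ ⟦foreign⟧ = {Eve, Finn, Pat, Quinn, Rae, Sam} ∩ {Eve, Pat, Quinn, Sam, Zed} = {Eve, Pat, Quinn, Sam}
⟦foreign bell which reflected Finn⟧ = {Eve, Pat, Quinn, Sam}; Quinn ∈ this set.

yes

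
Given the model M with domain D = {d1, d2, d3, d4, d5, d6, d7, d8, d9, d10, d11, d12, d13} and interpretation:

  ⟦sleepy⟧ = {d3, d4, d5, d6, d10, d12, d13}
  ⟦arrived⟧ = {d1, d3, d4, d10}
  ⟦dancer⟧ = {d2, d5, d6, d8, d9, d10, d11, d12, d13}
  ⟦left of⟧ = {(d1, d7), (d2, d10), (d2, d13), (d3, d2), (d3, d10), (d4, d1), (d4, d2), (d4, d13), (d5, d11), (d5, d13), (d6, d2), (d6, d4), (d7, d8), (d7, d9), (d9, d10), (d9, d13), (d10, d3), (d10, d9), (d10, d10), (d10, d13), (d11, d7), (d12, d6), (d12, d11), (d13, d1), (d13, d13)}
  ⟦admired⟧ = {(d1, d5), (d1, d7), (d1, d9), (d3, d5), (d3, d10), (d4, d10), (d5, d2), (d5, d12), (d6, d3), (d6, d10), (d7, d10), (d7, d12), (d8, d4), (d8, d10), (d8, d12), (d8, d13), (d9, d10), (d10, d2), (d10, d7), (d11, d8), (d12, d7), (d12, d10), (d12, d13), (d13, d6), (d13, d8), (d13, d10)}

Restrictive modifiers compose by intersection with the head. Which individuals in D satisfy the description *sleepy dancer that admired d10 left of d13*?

{d13}

⟦that admired d10⟧ = {x : ⟨x, d10⟩ ∈ ⟦admired⟧} = {d3, d4, d6, d7, d8, d9, d12, d13}
⟦left of d13⟧ = {x : ⟨x, d13⟩ ∈ ⟦left of⟧} = {d2, d4, d5, d9, d10, d13}
⟦dancer⟧ = {d2, d5, d6, d8, d9, d10, d11, d12, d13}
… ∩ ⟦that admired d10⟧ = {d2, d5, d6, d8, d9, d10, d11, d12, d13} ∩ {d3, d4, d6, d7, d8, d9, d12, d13} = {d6, d8, d9, d12, d13}
… ∩ ⟦left of d13⟧ = {d6, d8, d9, d12, d13} ∩ {d2, d4, d5, d9, d10, d13} = {d9, d13}
… ∩ ⟦sleepy⟧ = {d9, d13} ∩ {d3, d4, d5, d6, d10, d12, d13} = {d13}
So ⟦sleepy dancer that admired d10 left of d13⟧ = {d13}.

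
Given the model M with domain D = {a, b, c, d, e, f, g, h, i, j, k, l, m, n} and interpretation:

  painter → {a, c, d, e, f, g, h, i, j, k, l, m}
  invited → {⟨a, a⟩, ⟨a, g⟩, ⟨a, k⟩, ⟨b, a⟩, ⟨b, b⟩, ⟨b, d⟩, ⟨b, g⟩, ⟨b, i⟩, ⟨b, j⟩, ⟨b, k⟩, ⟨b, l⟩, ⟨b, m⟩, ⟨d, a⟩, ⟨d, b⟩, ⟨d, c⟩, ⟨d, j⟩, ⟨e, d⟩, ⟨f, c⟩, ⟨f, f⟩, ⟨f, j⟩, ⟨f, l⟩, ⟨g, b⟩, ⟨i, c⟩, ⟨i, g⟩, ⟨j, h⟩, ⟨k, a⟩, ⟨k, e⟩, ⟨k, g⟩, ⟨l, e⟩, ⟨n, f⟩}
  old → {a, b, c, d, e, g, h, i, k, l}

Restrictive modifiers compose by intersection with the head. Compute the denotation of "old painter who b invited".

{a, d, g, i, k, l}

⟦who b invited⟧ = {x : ⟨b, x⟩ ∈ ⟦invited⟧} = {a, b, d, g, i, j, k, l, m}
⟦painter⟧ = {a, c, d, e, f, g, h, i, j, k, l, m}
… ∩ ⟦who b invited⟧ = {a, c, d, e, f, g, h, i, j, k, l, m} ∩ {a, b, d, g, i, j, k, l, m} = {a, d, g, i, j, k, l, m}
… ∩ ⟦old⟧ = {a, d, g, i, j, k, l, m} ∩ {a, b, c, d, e, g, h, i, k, l} = {a, d, g, i, k, l}
So ⟦old painter who b invited⟧ = {a, d, g, i, k, l}.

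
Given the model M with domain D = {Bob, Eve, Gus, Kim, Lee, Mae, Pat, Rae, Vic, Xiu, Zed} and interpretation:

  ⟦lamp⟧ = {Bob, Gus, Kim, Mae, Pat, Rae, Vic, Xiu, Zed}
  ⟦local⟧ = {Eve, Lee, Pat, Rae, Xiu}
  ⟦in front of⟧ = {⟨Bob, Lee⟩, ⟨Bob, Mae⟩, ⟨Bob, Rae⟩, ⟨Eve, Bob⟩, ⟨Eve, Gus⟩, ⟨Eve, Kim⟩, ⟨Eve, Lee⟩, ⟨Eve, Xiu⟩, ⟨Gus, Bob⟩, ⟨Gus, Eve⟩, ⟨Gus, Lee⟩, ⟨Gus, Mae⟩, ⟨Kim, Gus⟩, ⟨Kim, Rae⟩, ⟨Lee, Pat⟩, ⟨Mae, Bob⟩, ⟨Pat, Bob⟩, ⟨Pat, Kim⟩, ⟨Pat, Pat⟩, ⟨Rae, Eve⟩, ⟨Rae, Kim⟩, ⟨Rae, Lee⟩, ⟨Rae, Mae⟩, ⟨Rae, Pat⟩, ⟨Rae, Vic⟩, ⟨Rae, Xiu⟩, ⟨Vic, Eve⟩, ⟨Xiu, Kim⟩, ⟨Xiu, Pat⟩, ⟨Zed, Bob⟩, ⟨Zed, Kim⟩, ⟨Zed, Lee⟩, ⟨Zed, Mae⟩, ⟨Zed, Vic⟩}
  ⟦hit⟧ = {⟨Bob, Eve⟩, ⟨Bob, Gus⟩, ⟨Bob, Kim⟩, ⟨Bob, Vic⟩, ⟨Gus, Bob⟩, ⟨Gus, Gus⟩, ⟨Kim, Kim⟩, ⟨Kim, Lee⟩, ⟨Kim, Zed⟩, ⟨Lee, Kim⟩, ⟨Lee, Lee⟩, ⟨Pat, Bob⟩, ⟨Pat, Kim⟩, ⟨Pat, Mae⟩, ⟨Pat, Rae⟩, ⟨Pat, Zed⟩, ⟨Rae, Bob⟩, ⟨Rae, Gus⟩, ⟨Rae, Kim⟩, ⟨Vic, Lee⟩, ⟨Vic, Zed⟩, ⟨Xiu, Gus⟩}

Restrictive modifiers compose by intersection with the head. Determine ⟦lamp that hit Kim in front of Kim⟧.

⟦that hit Kim⟧ = {x : ⟨x, Kim⟩ ∈ ⟦hit⟧} = {Bob, Kim, Lee, Pat, Rae}
⟦in front of Kim⟧ = {x : ⟨x, Kim⟩ ∈ ⟦in front of⟧} = {Eve, Pat, Rae, Xiu, Zed}
⟦lamp⟧ = {Bob, Gus, Kim, Mae, Pat, Rae, Vic, Xiu, Zed}
… ∩ ⟦that hit Kim⟧ = {Bob, Gus, Kim, Mae, Pat, Rae, Vic, Xiu, Zed} ∩ {Bob, Kim, Lee, Pat, Rae} = {Bob, Kim, Pat, Rae}
… ∩ ⟦in front of Kim⟧ = {Bob, Kim, Pat, Rae} ∩ {Eve, Pat, Rae, Xiu, Zed} = {Pat, Rae}
So ⟦lamp that hit Kim in front of Kim⟧ = {Pat, Rae}.

{Pat, Rae}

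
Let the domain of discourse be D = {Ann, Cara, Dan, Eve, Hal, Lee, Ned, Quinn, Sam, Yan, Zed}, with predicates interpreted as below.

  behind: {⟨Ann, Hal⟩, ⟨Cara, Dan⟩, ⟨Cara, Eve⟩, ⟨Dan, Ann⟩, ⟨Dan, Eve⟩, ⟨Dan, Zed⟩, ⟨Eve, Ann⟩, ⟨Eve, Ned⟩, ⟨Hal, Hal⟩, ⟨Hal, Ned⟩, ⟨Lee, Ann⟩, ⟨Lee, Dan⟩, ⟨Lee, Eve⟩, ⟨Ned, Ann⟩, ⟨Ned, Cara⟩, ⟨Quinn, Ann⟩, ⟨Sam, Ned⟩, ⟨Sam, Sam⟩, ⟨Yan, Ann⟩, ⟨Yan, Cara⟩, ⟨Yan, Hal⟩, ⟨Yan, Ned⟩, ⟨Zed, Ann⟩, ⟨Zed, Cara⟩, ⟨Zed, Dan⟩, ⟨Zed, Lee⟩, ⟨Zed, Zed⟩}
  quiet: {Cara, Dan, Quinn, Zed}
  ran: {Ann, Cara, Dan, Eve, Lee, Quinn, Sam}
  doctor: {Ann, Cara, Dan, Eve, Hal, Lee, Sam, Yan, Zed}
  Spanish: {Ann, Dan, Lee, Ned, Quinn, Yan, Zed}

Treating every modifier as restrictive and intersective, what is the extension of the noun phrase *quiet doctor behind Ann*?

⟦behind Ann⟧ = {x : ⟨x, Ann⟩ ∈ ⟦behind⟧} = {Dan, Eve, Lee, Ned, Quinn, Yan, Zed}
⟦doctor⟧ = {Ann, Cara, Dan, Eve, Hal, Lee, Sam, Yan, Zed}
… ∩ ⟦behind Ann⟧ = {Ann, Cara, Dan, Eve, Hal, Lee, Sam, Yan, Zed} ∩ {Dan, Eve, Lee, Ned, Quinn, Yan, Zed} = {Dan, Eve, Lee, Yan, Zed}
… ∩ ⟦quiet⟧ = {Dan, Eve, Lee, Yan, Zed} ∩ {Cara, Dan, Quinn, Zed} = {Dan, Zed}
So ⟦quiet doctor behind Ann⟧ = {Dan, Zed}.

{Dan, Zed}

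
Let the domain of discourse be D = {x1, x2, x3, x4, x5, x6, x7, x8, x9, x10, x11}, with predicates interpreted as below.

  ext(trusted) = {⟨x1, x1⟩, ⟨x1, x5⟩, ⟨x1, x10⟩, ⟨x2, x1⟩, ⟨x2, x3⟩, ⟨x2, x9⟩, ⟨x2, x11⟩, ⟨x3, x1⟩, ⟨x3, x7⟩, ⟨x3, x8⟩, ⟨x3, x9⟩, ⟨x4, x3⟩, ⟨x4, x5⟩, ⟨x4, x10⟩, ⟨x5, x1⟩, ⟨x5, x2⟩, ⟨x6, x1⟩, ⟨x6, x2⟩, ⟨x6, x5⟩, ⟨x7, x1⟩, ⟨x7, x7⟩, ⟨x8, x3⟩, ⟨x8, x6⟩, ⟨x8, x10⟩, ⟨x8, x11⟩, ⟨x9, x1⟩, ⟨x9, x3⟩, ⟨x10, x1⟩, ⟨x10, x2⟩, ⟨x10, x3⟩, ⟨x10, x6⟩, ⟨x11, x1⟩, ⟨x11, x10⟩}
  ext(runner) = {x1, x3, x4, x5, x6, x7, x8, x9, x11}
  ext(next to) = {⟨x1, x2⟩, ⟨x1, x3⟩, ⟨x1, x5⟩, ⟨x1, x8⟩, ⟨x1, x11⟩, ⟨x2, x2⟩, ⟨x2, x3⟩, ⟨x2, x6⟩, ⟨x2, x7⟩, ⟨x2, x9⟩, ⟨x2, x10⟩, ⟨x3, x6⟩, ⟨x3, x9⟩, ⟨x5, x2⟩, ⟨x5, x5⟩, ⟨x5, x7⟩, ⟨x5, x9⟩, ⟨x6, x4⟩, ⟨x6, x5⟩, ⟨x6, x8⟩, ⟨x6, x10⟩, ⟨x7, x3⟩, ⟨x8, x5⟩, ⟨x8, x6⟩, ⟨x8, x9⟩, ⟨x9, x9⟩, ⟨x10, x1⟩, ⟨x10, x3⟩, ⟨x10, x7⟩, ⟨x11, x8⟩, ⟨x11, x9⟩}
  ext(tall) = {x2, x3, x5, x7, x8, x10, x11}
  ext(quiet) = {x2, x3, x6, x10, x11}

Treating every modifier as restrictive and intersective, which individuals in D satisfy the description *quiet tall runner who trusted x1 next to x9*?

{x3, x11}

⟦who trusted x1⟧ = {x : ⟨x, x1⟩ ∈ ⟦trusted⟧} = {x1, x2, x3, x5, x6, x7, x9, x10, x11}
⟦next to x9⟧ = {x : ⟨x, x9⟩ ∈ ⟦next to⟧} = {x2, x3, x5, x8, x9, x11}
⟦runner⟧ = {x1, x3, x4, x5, x6, x7, x8, x9, x11}
… ∩ ⟦who trusted x1⟧ = {x1, x3, x4, x5, x6, x7, x8, x9, x11} ∩ {x1, x2, x3, x5, x6, x7, x9, x10, x11} = {x1, x3, x5, x6, x7, x9, x11}
… ∩ ⟦next to x9⟧ = {x1, x3, x5, x6, x7, x9, x11} ∩ {x2, x3, x5, x8, x9, x11} = {x3, x5, x9, x11}
… ∩ ⟦quiet⟧ = {x3, x5, x9, x11} ∩ {x2, x3, x6, x10, x11} = {x3, x11}
… ∩ ⟦tall⟧ = {x3, x11} ∩ {x2, x3, x5, x7, x8, x10, x11} = {x3, x11}
So ⟦quiet tall runner who trusted x1 next to x9⟧ = {x3, x11}.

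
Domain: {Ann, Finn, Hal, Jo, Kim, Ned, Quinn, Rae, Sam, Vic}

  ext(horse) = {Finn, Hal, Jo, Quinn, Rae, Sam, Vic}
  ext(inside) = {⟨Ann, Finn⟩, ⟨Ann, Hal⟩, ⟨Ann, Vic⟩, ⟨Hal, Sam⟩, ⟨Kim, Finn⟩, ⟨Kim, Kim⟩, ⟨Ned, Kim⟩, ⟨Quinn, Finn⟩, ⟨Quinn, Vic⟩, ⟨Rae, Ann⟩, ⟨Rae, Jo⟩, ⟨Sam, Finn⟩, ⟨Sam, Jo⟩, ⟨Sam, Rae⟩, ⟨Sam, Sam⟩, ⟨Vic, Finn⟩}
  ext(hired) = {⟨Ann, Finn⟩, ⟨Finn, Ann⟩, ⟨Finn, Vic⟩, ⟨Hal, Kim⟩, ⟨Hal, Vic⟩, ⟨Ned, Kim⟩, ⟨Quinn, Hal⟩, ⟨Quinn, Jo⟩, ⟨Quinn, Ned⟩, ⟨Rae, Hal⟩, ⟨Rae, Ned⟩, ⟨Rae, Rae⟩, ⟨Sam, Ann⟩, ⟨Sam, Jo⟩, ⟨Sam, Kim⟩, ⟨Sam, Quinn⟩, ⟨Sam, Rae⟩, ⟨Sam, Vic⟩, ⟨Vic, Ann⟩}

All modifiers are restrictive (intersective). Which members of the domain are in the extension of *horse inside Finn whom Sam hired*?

{Quinn, Vic}

⟦inside Finn⟧ = {x : ⟨x, Finn⟩ ∈ ⟦inside⟧} = {Ann, Kim, Quinn, Sam, Vic}
⟦whom Sam hired⟧ = {x : ⟨Sam, x⟩ ∈ ⟦hired⟧} = {Ann, Jo, Kim, Quinn, Rae, Vic}
⟦horse⟧ = {Finn, Hal, Jo, Quinn, Rae, Sam, Vic}
… ∩ ⟦inside Finn⟧ = {Finn, Hal, Jo, Quinn, Rae, Sam, Vic} ∩ {Ann, Kim, Quinn, Sam, Vic} = {Quinn, Sam, Vic}
… ∩ ⟦whom Sam hired⟧ = {Quinn, Sam, Vic} ∩ {Ann, Jo, Kim, Quinn, Rae, Vic} = {Quinn, Vic}
So ⟦horse inside Finn whom Sam hired⟧ = {Quinn, Vic}.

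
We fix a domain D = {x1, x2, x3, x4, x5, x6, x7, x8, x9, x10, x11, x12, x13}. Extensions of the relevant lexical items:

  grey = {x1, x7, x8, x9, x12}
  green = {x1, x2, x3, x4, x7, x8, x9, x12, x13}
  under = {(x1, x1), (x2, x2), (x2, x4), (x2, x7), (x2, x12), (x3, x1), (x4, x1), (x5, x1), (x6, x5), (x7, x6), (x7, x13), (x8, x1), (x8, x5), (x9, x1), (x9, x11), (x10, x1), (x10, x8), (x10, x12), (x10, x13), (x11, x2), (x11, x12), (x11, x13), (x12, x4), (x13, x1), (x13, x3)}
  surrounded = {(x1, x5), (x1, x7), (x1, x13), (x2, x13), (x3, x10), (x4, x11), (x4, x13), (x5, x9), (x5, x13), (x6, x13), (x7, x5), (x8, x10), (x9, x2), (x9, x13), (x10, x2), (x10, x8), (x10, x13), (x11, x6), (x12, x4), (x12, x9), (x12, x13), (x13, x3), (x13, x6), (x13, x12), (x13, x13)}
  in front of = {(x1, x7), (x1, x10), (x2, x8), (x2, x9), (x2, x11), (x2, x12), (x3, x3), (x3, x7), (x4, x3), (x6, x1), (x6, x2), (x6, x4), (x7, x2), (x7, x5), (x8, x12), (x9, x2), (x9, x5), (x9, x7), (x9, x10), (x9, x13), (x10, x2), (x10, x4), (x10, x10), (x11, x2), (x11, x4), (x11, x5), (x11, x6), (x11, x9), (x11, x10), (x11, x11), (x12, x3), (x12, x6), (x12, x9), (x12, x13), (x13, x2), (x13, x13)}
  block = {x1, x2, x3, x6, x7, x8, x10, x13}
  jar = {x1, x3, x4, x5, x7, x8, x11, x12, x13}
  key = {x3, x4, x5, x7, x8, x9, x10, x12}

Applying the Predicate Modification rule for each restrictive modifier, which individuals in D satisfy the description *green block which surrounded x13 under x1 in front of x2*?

⟦which surrounded x13⟧ = {x : ⟨x, x13⟩ ∈ ⟦surrounded⟧} = {x1, x2, x4, x5, x6, x9, x10, x12, x13}
⟦under x1⟧ = {x : ⟨x, x1⟩ ∈ ⟦under⟧} = {x1, x3, x4, x5, x8, x9, x10, x13}
⟦in front of x2⟧ = {x : ⟨x, x2⟩ ∈ ⟦in front of⟧} = {x6, x7, x9, x10, x11, x13}
⟦block⟧ = {x1, x2, x3, x6, x7, x8, x10, x13}
… ∩ ⟦which surrounded x13⟧ = {x1, x2, x3, x6, x7, x8, x10, x13} ∩ {x1, x2, x4, x5, x6, x9, x10, x12, x13} = {x1, x2, x6, x10, x13}
… ∩ ⟦under x1⟧ = {x1, x2, x6, x10, x13} ∩ {x1, x3, x4, x5, x8, x9, x10, x13} = {x1, x10, x13}
… ∩ ⟦in front of x2⟧ = {x1, x10, x13} ∩ {x6, x7, x9, x10, x11, x13} = {x10, x13}
… ∩ ⟦green⟧ = {x10, x13} ∩ {x1, x2, x3, x4, x7, x8, x9, x12, x13} = {x13}
So ⟦green block which surrounded x13 under x1 in front of x2⟧ = {x13}.

{x13}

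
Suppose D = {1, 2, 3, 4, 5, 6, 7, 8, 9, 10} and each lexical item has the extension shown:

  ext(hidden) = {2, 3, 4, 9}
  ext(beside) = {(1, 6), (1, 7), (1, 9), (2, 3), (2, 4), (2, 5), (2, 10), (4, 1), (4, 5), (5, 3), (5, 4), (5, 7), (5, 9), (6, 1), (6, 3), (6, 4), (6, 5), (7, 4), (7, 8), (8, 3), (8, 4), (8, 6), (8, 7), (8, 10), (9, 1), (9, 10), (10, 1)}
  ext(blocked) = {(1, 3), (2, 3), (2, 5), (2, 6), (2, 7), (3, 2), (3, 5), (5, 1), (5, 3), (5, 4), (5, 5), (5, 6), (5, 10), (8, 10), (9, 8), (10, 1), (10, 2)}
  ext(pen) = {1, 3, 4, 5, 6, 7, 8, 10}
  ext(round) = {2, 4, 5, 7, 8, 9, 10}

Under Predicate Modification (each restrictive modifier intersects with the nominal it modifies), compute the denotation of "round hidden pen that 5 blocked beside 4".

{}

⟦that 5 blocked⟧ = {x : ⟨5, x⟩ ∈ ⟦blocked⟧} = {1, 3, 4, 5, 6, 10}
⟦beside 4⟧ = {x : ⟨x, 4⟩ ∈ ⟦beside⟧} = {2, 5, 6, 7, 8}
⟦pen⟧ = {1, 3, 4, 5, 6, 7, 8, 10}
… ∩ ⟦that 5 blocked⟧ = {1, 3, 4, 5, 6, 7, 8, 10} ∩ {1, 3, 4, 5, 6, 10} = {1, 3, 4, 5, 6, 10}
… ∩ ⟦beside 4⟧ = {1, 3, 4, 5, 6, 10} ∩ {2, 5, 6, 7, 8} = {5, 6}
… ∩ ⟦round⟧ = {5, 6} ∩ {2, 4, 5, 7, 8, 9, 10} = {5}
… ∩ ⟦hidden⟧ = {5} ∩ {2, 3, 4, 9} = ∅
So ⟦round hidden pen that 5 blocked beside 4⟧ = {}.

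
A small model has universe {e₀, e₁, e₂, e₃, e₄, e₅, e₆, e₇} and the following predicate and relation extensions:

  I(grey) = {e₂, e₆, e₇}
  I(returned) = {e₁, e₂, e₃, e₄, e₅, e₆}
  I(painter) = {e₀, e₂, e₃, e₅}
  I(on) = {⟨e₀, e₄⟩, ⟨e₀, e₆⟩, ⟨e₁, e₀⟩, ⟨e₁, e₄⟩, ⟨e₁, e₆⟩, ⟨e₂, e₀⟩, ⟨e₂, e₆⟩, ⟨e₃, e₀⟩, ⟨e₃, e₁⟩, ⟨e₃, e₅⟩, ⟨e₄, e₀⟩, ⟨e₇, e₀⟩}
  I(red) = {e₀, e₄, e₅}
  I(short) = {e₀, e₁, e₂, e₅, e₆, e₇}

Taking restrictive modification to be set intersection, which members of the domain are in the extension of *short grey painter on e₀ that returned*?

⟦on e₀⟧ = {x : ⟨x, e₀⟩ ∈ ⟦on⟧} = {e₁, e₂, e₃, e₄, e₇}
⟦that returned⟧ = ⟦returned⟧ = {e₁, e₂, e₃, e₄, e₅, e₆}
⟦painter⟧ = {e₀, e₂, e₃, e₅}
… ∩ ⟦on e₀⟧ = {e₀, e₂, e₃, e₅} ∩ {e₁, e₂, e₃, e₄, e₇} = {e₂, e₃}
… ∩ ⟦that returned⟧ = {e₂, e₃} ∩ {e₁, e₂, e₃, e₄, e₅, e₆} = {e₂, e₃}
… ∩ ⟦short⟧ = {e₂, e₃} ∩ {e₀, e₁, e₂, e₅, e₆, e₇} = {e₂}
… ∩ ⟦grey⟧ = {e₂} ∩ {e₂, e₆, e₇} = {e₂}
So ⟦short grey painter on e₀ that returned⟧ = {e₂}.

{e₂}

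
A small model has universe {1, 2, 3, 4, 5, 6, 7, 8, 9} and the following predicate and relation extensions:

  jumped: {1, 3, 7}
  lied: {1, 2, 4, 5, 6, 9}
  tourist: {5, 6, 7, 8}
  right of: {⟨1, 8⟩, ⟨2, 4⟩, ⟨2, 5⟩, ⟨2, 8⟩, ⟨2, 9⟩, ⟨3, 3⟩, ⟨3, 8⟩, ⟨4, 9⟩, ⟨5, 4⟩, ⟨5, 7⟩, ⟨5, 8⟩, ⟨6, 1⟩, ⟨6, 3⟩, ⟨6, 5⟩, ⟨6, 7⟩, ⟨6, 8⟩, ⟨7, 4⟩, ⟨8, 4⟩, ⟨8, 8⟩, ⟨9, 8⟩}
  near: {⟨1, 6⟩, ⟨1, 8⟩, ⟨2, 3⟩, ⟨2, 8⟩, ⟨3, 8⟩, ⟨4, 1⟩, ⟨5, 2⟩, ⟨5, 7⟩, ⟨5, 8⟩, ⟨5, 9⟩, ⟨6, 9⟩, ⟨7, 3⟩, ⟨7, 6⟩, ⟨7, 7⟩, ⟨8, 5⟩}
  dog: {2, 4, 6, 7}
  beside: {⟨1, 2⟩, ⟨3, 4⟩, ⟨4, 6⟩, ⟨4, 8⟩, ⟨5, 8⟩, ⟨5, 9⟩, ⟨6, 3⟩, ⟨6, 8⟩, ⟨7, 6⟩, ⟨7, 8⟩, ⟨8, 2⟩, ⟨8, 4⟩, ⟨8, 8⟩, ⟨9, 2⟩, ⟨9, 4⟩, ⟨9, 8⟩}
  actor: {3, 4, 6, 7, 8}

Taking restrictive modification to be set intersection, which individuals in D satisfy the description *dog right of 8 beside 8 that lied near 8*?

∅

⟦right of 8⟧ = {x : ⟨x, 8⟩ ∈ ⟦right of⟧} = {1, 2, 3, 5, 6, 8, 9}
⟦beside 8⟧ = {x : ⟨x, 8⟩ ∈ ⟦beside⟧} = {4, 5, 6, 7, 8, 9}
⟦that lied⟧ = ⟦lied⟧ = {1, 2, 4, 5, 6, 9}
⟦near 8⟧ = {x : ⟨x, 8⟩ ∈ ⟦near⟧} = {1, 2, 3, 5}
⟦dog⟧ = {2, 4, 6, 7}
… ∩ ⟦right of 8⟧ = {2, 4, 6, 7} ∩ {1, 2, 3, 5, 6, 8, 9} = {2, 6}
… ∩ ⟦beside 8⟧ = {2, 6} ∩ {4, 5, 6, 7, 8, 9} = {6}
… ∩ ⟦that lied⟧ = {6} ∩ {1, 2, 4, 5, 6, 9} = {6}
… ∩ ⟦near 8⟧ = {6} ∩ {1, 2, 3, 5} = ∅
So ⟦dog right of 8 beside 8 that lied near 8⟧ = ∅.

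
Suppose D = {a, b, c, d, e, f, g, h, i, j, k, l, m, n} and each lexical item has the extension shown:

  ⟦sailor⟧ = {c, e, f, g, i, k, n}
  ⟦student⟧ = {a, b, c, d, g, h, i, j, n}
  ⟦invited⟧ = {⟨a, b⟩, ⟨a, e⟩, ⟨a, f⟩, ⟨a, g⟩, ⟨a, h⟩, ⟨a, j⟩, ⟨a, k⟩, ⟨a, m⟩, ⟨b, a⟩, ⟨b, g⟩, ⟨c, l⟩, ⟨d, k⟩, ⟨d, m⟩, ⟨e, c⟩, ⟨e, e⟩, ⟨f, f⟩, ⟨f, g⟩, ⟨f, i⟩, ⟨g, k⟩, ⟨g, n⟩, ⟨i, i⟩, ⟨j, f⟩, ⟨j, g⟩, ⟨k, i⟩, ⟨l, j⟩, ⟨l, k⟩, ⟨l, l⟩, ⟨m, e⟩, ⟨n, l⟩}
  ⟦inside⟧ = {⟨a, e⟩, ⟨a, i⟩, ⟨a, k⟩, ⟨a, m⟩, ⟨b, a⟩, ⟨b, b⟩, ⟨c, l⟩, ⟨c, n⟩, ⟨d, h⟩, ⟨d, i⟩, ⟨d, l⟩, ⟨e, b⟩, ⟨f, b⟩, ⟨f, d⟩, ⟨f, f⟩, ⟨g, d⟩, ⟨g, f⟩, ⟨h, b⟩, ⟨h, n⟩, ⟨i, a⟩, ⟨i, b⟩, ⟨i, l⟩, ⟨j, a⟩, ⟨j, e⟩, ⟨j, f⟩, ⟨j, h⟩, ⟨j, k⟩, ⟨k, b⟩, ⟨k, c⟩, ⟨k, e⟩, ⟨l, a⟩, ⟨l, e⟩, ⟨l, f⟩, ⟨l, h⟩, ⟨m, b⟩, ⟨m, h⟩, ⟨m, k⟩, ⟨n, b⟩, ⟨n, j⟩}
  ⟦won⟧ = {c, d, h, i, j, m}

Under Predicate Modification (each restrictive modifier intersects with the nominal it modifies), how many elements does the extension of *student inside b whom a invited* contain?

⟦inside b⟧ = {x : ⟨x, b⟩ ∈ ⟦inside⟧} = {b, e, f, h, i, k, m, n}
⟦whom a invited⟧ = {x : ⟨a, x⟩ ∈ ⟦invited⟧} = {b, e, f, g, h, j, k, m}
⟦student⟧ = {a, b, c, d, g, h, i, j, n}
… ∩ ⟦inside b⟧ = {a, b, c, d, g, h, i, j, n} ∩ {b, e, f, h, i, k, m, n} = {b, h, i, n}
… ∩ ⟦whom a invited⟧ = {b, h, i, n} ∩ {b, e, f, g, h, j, k, m} = {b, h}
⟦student inside b whom a invited⟧ = {b, h}, so the cardinality is 2.

2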